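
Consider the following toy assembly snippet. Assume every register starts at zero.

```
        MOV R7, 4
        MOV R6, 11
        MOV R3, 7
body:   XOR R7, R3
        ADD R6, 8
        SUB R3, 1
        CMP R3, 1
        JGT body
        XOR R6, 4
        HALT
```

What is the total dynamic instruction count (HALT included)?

R7=4
R6=11
R3=7
R7=4^7=3
R6=11+8=19
R3=7-1=6
CMP R3, 1  (cmp 6,1)
JGT body: taken
R7=3^6=5
R6=19+8=27
R3=6-1=5
CMP R3, 1  (cmp 5,1)
JGT body: taken
R7=5^5=0
R6=27+8=35
R3=5-1=4
CMP R3, 1  (cmp 4,1)
JGT body: taken
R7=0^4=4
R6=35+8=43
R3=4-1=3
CMP R3, 1  (cmp 3,1)
JGT body: taken
R7=4^3=7
R6=43+8=51
R3=3-1=2
CMP R3, 1  (cmp 2,1)
JGT body: taken
R7=7^2=5
R6=51+8=59
R3=2-1=1
CMP R3, 1  (cmp 1,1)
JGT body: not taken
R6=59^4=63
halt.
Total executed instructions: 35.

35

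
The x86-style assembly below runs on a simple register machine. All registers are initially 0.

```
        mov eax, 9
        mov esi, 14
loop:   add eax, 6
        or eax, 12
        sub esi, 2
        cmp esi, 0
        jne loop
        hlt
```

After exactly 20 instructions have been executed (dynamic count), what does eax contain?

mov eax, 9 → eax=9
mov esi, 14 → esi=14
add eax, 6 → eax=9+6=15
or eax, 12 → eax=15|12=15
sub esi, 2 → esi=14-2=12
cmp esi, 0  (cmp 12,0)
jne loop: taken
add eax, 6 → eax=15+6=21
or eax, 12 → eax=21|12=29
sub esi, 2 → esi=12-2=10
cmp esi, 0  (cmp 10,0)
jne loop: taken
add eax, 6 → eax=29+6=35
or eax, 12 → eax=35|12=47
sub esi, 2 → esi=10-2=8
cmp esi, 0  (cmp 8,0)
jne loop: taken
add eax, 6 → eax=47+6=53
or eax, 12 → eax=53|12=61
sub esi, 2 → esi=8-2=6
After step 20: eax = 61.

61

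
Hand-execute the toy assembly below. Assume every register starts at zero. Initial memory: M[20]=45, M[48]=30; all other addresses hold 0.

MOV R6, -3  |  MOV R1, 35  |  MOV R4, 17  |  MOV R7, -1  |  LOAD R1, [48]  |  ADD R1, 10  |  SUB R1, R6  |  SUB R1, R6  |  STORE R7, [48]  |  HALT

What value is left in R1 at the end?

MOV R6, -3 → R6=-3
MOV R1, 35 → R1=35
MOV R4, 17 → R4=17
MOV R7, -1 → R7=-1
LOAD R1, [48] → R1=M[48]=30
ADD R1, 10 → R1=30+10=40
SUB R1, R6 → R1=40-(-3)=43
SUB R1, R6 → R1=43-(-3)=46
STORE R7, [48] → M[48]=-1
halt.

46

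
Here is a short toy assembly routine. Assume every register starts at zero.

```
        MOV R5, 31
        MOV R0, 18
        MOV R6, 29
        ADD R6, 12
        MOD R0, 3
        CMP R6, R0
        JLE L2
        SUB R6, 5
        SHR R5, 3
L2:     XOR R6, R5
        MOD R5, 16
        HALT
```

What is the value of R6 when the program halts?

MOV R5, 31 → R5=31
MOV R0, 18 → R0=18
MOV R6, 29 → R6=29
ADD R6, 12 → R6=29+12=41
MOD R0, 3 → R0=18%3=0
CMP R6, R0  (cmp 41,0)
JLE L2: not taken
SUB R6, 5 → R6=41-5=36
SHR R5, 3 → R5=31>>3=3
XOR R6, R5 → R6=36^3=39
MOD R5, 16 → R5=3%16=3
halt.

39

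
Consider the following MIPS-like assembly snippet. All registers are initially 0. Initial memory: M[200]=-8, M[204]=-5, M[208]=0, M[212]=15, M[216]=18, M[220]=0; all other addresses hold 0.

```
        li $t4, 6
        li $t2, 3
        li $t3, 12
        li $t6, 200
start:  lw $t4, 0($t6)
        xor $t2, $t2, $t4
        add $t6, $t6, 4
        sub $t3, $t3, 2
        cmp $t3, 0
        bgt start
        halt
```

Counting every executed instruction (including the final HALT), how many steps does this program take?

$t4=6
$t2=3
$t3=12
$t6=200
$t4=M[200]=-8
$t2=3^(-8)=-5
$t6=200+4=204
$t3=12-2=10
cmp $t3, 0  (cmp 10,0)
bgt start: taken
$t4=M[204]=-5
$t2=(-5)^(-5)=0
$t6=204+4=208
$t3=10-2=8
cmp $t3, 0  (cmp 8,0)
bgt start: taken
$t4=M[208]=0
$t2=0^0=0
$t6=208+4=212
$t3=8-2=6
cmp $t3, 0  (cmp 6,0)
bgt start: taken
$t4=M[212]=15
$t2=0^15=15
$t6=212+4=216
$t3=6-2=4
cmp $t3, 0  (cmp 4,0)
bgt start: taken
$t4=M[216]=18
$t2=15^18=29
$t6=216+4=220
$t3=4-2=2
cmp $t3, 0  (cmp 2,0)
bgt start: taken
$t4=M[220]=0
$t2=29^0=29
$t6=220+4=224
$t3=2-2=0
cmp $t3, 0  (cmp 0,0)
bgt start: not taken
halt.
Total executed instructions: 41.

41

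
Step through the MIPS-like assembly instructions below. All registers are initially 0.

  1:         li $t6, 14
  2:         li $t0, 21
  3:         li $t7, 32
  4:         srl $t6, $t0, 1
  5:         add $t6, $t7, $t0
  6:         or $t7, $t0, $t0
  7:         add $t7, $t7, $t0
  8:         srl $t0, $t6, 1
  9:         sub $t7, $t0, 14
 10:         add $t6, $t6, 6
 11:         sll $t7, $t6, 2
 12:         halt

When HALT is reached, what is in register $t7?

236

$t6=14
$t0=21
$t7=32
$t6=21>>1=10
$t6=32+21=53
$t7=21|21=21
$t7=21+21=42
$t0=53>>1=26
$t7=26-14=12
$t6=53+6=59
$t7=59<<2=236
halt.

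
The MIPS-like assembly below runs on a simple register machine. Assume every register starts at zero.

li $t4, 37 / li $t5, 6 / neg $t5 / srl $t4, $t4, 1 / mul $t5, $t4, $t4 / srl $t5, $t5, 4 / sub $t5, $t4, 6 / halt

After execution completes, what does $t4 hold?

$t4=37
$t5=6
$t5=-(6)=-6
$t4=37>>1=18
$t5=18*18=324
$t5=324>>4=20
$t5=18-6=12
halt.

18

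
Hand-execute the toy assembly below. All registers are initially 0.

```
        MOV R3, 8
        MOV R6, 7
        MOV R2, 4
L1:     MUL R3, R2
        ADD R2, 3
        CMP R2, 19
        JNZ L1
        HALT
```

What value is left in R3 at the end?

R3=8
R6=7
R2=4
R3=8*4=32
R2=4+3=7
CMP R2, 19  (cmp 7,19)
JNZ L1: taken
R3=32*7=224
R2=7+3=10
CMP R2, 19  (cmp 10,19)
JNZ L1: taken
R3=224*10=2240
R2=10+3=13
CMP R2, 19  (cmp 13,19)
JNZ L1: taken
R3=2240*13=29120
R2=13+3=16
CMP R2, 19  (cmp 16,19)
JNZ L1: taken
R3=29120*16=465920
R2=16+3=19
CMP R2, 19  (cmp 19,19)
JNZ L1: not taken
halt.

465920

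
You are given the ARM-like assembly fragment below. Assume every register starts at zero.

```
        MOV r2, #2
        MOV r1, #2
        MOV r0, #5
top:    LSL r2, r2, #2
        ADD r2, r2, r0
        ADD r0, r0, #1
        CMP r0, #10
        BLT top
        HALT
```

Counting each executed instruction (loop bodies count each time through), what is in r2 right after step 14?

232

r2=2
r1=2
r0=5
r2=2<<2=8
r2=8+5=13
r0=5+1=6
CMP r0, #10  (cmp 6,10)
BLT top: taken
r2=13<<2=52
r2=52+6=58
r0=6+1=7
CMP r0, #10  (cmp 7,10)
BLT top: taken
r2=58<<2=232
After step 14: r2 = 232.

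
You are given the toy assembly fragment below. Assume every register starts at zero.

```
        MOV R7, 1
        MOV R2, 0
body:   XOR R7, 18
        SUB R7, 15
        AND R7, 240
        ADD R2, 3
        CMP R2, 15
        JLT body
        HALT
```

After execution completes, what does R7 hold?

R7=1
R2=0
R7=1^18=19
R7=19-15=4
R7=4&240=0
R2=0+3=3
CMP R2, 15  (cmp 3,15)
JLT body: taken
R7=0^18=18
R7=18-15=3
R7=3&240=0
R2=3+3=6
CMP R2, 15  (cmp 6,15)
JLT body: taken
R7=0^18=18
R7=18-15=3
R7=3&240=0
R2=6+3=9
CMP R2, 15  (cmp 9,15)
JLT body: taken
R7=0^18=18
R7=18-15=3
R7=3&240=0
R2=9+3=12
CMP R2, 15  (cmp 12,15)
JLT body: taken
R7=0^18=18
R7=18-15=3
R7=3&240=0
R2=12+3=15
CMP R2, 15  (cmp 15,15)
JLT body: not taken
halt.

0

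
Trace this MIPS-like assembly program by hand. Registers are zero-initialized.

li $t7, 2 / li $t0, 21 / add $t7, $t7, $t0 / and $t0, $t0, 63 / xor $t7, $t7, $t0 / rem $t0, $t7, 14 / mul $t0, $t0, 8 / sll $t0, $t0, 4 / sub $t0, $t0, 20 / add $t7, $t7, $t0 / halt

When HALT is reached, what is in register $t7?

after li $t7, 2: $t7=2
after li $t0, 21: $t0=21
after add $t7, $t7, $t0: $t7=2+21=23
after and $t0, $t0, 63: $t0=21&63=21
after xor $t7, $t7, $t0: $t7=23^21=2
after rem $t0, $t7, 14: $t0=2%14=2
after mul $t0, $t0, 8: $t0=2*8=16
after sll $t0, $t0, 4: $t0=16<<4=256
after sub $t0, $t0, 20: $t0=256-20=236
after add $t7, $t7, $t0: $t7=2+236=238
halt.

238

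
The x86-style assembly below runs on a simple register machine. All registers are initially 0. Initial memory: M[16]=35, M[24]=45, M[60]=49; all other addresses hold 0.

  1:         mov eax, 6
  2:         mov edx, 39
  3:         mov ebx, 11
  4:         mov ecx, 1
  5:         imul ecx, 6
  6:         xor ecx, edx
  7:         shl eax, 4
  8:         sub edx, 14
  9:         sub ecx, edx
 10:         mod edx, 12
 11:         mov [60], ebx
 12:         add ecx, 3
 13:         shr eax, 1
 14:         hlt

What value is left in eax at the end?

eax=6
edx=39
ebx=11
ecx=1
ecx=1*6=6
ecx=6^39=33
eax=6<<4=96
edx=39-14=25
ecx=33-25=8
edx=25%12=1
mov [60], ebx → M[60]=11
ecx=8+3=11
eax=96>>1=48
halt.

48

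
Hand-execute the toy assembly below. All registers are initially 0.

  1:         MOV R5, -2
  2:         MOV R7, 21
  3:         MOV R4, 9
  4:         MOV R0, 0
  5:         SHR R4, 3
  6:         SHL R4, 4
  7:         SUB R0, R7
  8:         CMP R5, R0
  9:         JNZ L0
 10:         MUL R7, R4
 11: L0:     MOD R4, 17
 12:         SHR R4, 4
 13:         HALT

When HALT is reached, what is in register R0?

-21

MOV R5, -2 → R5=-2
MOV R7, 21 → R7=21
MOV R4, 9 → R4=9
MOV R0, 0 → R0=0
SHR R4, 3 → R4=9>>3=1
SHL R4, 4 → R4=1<<4=16
SUB R0, R7 → R0=0-21=-21
CMP R5, R0  (cmp -2,-21)
JNZ L0: taken
MOD R4, 17 → R4=16%17=16
SHR R4, 4 → R4=16>>4=1
halt.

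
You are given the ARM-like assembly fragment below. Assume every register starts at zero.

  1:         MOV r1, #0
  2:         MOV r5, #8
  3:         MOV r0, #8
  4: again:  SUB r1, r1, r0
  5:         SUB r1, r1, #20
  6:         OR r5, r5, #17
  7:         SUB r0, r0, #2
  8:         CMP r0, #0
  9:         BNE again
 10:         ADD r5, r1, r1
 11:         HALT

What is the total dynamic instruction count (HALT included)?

after MOV r1, #0: r1=0
after MOV r5, #8: r5=8
after MOV r0, #8: r0=8
after SUB r1, r1, r0: r1=0-8=-8
after SUB r1, r1, #20: r1=(-8)-20=-28
after OR r5, r5, #17: r5=8|17=25
after SUB r0, r0, #2: r0=8-2=6
CMP r0, #0  (cmp 6,0)
BNE again: taken
after SUB r1, r1, r0: r1=(-28)-6=-34
after SUB r1, r1, #20: r1=(-34)-20=-54
after OR r5, r5, #17: r5=25|17=25
after SUB r0, r0, #2: r0=6-2=4
CMP r0, #0  (cmp 4,0)
BNE again: taken
after SUB r1, r1, r0: r1=(-54)-4=-58
after SUB r1, r1, #20: r1=(-58)-20=-78
after OR r5, r5, #17: r5=25|17=25
after SUB r0, r0, #2: r0=4-2=2
CMP r0, #0  (cmp 2,0)
BNE again: taken
after SUB r1, r1, r0: r1=(-78)-2=-80
after SUB r1, r1, #20: r1=(-80)-20=-100
after OR r5, r5, #17: r5=25|17=25
after SUB r0, r0, #2: r0=2-2=0
CMP r0, #0  (cmp 0,0)
BNE again: not taken
after ADD r5, r1, r1: r5=(-100)+(-100)=-200
halt.
Total executed instructions: 29.

29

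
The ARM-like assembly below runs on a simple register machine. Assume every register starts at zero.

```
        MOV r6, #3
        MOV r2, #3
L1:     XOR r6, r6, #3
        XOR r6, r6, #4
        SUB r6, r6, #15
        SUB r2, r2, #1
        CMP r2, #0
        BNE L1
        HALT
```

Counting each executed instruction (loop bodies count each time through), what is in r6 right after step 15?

MOV r6, #3 → r6=3
MOV r2, #3 → r2=3
XOR r6, r6, #3 → r6=3^3=0
XOR r6, r6, #4 → r6=0^4=4
SUB r6, r6, #15 → r6=4-15=-11
SUB r2, r2, #1 → r2=3-1=2
CMP r2, #0  (cmp 2,0)
BNE L1: taken
XOR r6, r6, #3 → r6=(-11)^3=-10
XOR r6, r6, #4 → r6=(-10)^4=-14
SUB r6, r6, #15 → r6=(-14)-15=-29
SUB r2, r2, #1 → r2=2-1=1
CMP r2, #0  (cmp 1,0)
BNE L1: taken
XOR r6, r6, #3 → r6=(-29)^3=-32
After step 15: r6 = -32.

-32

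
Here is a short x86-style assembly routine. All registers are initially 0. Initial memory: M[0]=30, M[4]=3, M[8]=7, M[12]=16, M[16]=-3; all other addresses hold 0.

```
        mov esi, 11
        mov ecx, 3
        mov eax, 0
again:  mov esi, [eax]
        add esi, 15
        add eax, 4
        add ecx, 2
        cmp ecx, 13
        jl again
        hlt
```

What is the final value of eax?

esi=11
ecx=3
eax=0
esi=M[0]=30
esi=30+15=45
eax=0+4=4
ecx=3+2=5
cmp ecx, 13  (cmp 5,13)
jl again: taken
esi=M[4]=3
esi=3+15=18
eax=4+4=8
ecx=5+2=7
cmp ecx, 13  (cmp 7,13)
jl again: taken
esi=M[8]=7
esi=7+15=22
eax=8+4=12
ecx=7+2=9
cmp ecx, 13  (cmp 9,13)
jl again: taken
esi=M[12]=16
esi=16+15=31
eax=12+4=16
ecx=9+2=11
cmp ecx, 13  (cmp 11,13)
jl again: taken
esi=M[16]=-3
esi=(-3)+15=12
eax=16+4=20
ecx=11+2=13
cmp ecx, 13  (cmp 13,13)
jl again: not taken
halt.

20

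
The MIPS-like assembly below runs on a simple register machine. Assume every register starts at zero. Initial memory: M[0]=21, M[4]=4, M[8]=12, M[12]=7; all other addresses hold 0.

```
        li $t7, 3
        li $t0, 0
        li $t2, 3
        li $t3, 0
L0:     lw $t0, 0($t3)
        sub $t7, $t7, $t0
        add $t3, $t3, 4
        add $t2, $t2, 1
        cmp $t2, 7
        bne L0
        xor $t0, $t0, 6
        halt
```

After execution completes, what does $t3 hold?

li $t7, 3 → $t7=3
li $t0, 0 → $t0=0
li $t2, 3 → $t2=3
li $t3, 0 → $t3=0
lw $t0, 0($t3) → $t0=M[0]=21
sub $t7, $t7, $t0 → $t7=3-21=-18
add $t3, $t3, 4 → $t3=0+4=4
add $t2, $t2, 1 → $t2=3+1=4
cmp $t2, 7  (cmp 4,7)
bne L0: taken
lw $t0, 0($t3) → $t0=M[4]=4
sub $t7, $t7, $t0 → $t7=(-18)-4=-22
add $t3, $t3, 4 → $t3=4+4=8
add $t2, $t2, 1 → $t2=4+1=5
cmp $t2, 7  (cmp 5,7)
bne L0: taken
lw $t0, 0($t3) → $t0=M[8]=12
sub $t7, $t7, $t0 → $t7=(-22)-12=-34
add $t3, $t3, 4 → $t3=8+4=12
add $t2, $t2, 1 → $t2=5+1=6
cmp $t2, 7  (cmp 6,7)
bne L0: taken
lw $t0, 0($t3) → $t0=M[12]=7
sub $t7, $t7, $t0 → $t7=(-34)-7=-41
add $t3, $t3, 4 → $t3=12+4=16
add $t2, $t2, 1 → $t2=6+1=7
cmp $t2, 7  (cmp 7,7)
bne L0: not taken
xor $t0, $t0, 6 → $t0=7^6=1
halt.

16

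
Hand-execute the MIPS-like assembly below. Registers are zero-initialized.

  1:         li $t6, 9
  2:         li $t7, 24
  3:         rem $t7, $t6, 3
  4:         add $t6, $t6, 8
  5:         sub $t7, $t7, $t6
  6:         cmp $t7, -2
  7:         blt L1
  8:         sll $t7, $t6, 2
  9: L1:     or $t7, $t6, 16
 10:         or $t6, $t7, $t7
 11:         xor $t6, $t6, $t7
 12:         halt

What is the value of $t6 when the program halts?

li $t6, 9 → $t6=9
li $t7, 24 → $t7=24
rem $t7, $t6, 3 → $t7=9%3=0
add $t6, $t6, 8 → $t6=9+8=17
sub $t7, $t7, $t6 → $t7=0-17=-17
cmp $t7, -2  (cmp -17,-2)
blt L1: taken
or $t7, $t6, 16 → $t7=17|16=17
or $t6, $t7, $t7 → $t6=17|17=17
xor $t6, $t6, $t7 → $t6=17^17=0
halt.

0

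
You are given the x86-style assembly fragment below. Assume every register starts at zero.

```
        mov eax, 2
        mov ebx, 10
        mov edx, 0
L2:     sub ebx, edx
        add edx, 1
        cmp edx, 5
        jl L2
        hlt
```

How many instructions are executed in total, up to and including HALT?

24

eax=2
ebx=10
edx=0
ebx=10-0=10
edx=0+1=1
cmp edx, 5  (cmp 1,5)
jl L2: taken
ebx=10-1=9
edx=1+1=2
cmp edx, 5  (cmp 2,5)
jl L2: taken
ebx=9-2=7
edx=2+1=3
cmp edx, 5  (cmp 3,5)
jl L2: taken
ebx=7-3=4
edx=3+1=4
cmp edx, 5  (cmp 4,5)
jl L2: taken
ebx=4-4=0
edx=4+1=5
cmp edx, 5  (cmp 5,5)
jl L2: not taken
halt.
Total executed instructions: 24.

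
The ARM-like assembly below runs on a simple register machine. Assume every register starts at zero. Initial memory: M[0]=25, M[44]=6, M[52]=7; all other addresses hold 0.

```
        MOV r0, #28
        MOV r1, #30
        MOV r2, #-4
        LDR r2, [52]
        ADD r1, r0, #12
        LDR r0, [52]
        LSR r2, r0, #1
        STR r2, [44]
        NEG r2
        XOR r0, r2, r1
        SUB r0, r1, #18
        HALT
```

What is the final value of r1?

40

r0=28
r1=30
r2=-4
r2=M[52]=7
r1=28+12=40
r0=M[52]=7
r2=7>>1=3
STR r2, [44] → M[44]=3
r2=-(3)=-3
r0=(-3)^40=-43
r0=40-18=22
halt.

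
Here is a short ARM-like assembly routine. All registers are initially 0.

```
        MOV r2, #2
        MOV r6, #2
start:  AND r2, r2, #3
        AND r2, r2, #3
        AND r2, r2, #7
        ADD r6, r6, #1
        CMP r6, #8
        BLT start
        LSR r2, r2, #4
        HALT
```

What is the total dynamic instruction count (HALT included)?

40

MOV r2, #2 → r2=2
MOV r6, #2 → r6=2
AND r2, r2, #3 → r2=2&3=2
AND r2, r2, #3 → r2=2&3=2
AND r2, r2, #7 → r2=2&7=2
ADD r6, r6, #1 → r6=2+1=3
CMP r6, #8  (cmp 3,8)
BLT start: taken
AND r2, r2, #3 → r2=2&3=2
AND r2, r2, #3 → r2=2&3=2
AND r2, r2, #7 → r2=2&7=2
ADD r6, r6, #1 → r6=3+1=4
CMP r6, #8  (cmp 4,8)
BLT start: taken
AND r2, r2, #3 → r2=2&3=2
AND r2, r2, #3 → r2=2&3=2
AND r2, r2, #7 → r2=2&7=2
ADD r6, r6, #1 → r6=4+1=5
CMP r6, #8  (cmp 5,8)
BLT start: taken
AND r2, r2, #3 → r2=2&3=2
AND r2, r2, #3 → r2=2&3=2
AND r2, r2, #7 → r2=2&7=2
ADD r6, r6, #1 → r6=5+1=6
CMP r6, #8  (cmp 6,8)
BLT start: taken
AND r2, r2, #3 → r2=2&3=2
AND r2, r2, #3 → r2=2&3=2
AND r2, r2, #7 → r2=2&7=2
ADD r6, r6, #1 → r6=6+1=7
CMP r6, #8  (cmp 7,8)
BLT start: taken
AND r2, r2, #3 → r2=2&3=2
AND r2, r2, #3 → r2=2&3=2
AND r2, r2, #7 → r2=2&7=2
ADD r6, r6, #1 → r6=7+1=8
CMP r6, #8  (cmp 8,8)
BLT start: not taken
LSR r2, r2, #4 → r2=2>>4=0
halt.
Total executed instructions: 40.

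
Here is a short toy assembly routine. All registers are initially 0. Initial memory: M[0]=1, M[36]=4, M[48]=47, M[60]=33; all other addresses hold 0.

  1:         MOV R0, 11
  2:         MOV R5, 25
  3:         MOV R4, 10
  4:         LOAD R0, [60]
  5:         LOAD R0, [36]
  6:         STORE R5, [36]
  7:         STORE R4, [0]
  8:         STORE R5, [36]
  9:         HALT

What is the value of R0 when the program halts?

MOV R0, 11 → R0=11
MOV R5, 25 → R5=25
MOV R4, 10 → R4=10
LOAD R0, [60] → R0=M[60]=33
LOAD R0, [36] → R0=M[36]=4
STORE R5, [36] → M[36]=25
STORE R4, [0] → M[0]=10
STORE R5, [36] → M[36]=25
halt.

4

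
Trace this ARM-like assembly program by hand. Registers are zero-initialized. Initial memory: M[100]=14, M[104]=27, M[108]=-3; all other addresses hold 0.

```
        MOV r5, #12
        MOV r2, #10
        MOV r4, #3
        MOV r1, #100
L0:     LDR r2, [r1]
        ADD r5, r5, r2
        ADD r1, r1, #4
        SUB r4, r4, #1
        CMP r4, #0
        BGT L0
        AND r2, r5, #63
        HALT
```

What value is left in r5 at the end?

MOV r5, #12 → r5=12
MOV r2, #10 → r2=10
MOV r4, #3 → r4=3
MOV r1, #100 → r1=100
LDR r2, [r1] → r2=M[100]=14
ADD r5, r5, r2 → r5=12+14=26
ADD r1, r1, #4 → r1=100+4=104
SUB r4, r4, #1 → r4=3-1=2
CMP r4, #0  (cmp 2,0)
BGT L0: taken
LDR r2, [r1] → r2=M[104]=27
ADD r5, r5, r2 → r5=26+27=53
ADD r1, r1, #4 → r1=104+4=108
SUB r4, r4, #1 → r4=2-1=1
CMP r4, #0  (cmp 1,0)
BGT L0: taken
LDR r2, [r1] → r2=M[108]=-3
ADD r5, r5, r2 → r5=53+(-3)=50
ADD r1, r1, #4 → r1=108+4=112
SUB r4, r4, #1 → r4=1-1=0
CMP r4, #0  (cmp 0,0)
BGT L0: not taken
AND r2, r5, #63 → r2=50&63=50
halt.

50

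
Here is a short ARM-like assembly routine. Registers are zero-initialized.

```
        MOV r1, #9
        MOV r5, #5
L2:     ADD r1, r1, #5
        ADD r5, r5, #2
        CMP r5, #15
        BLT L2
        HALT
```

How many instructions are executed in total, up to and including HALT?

MOV r1, #9 → r1=9
MOV r5, #5 → r5=5
ADD r1, r1, #5 → r1=9+5=14
ADD r5, r5, #2 → r5=5+2=7
CMP r5, #15  (cmp 7,15)
BLT L2: taken
ADD r1, r1, #5 → r1=14+5=19
ADD r5, r5, #2 → r5=7+2=9
CMP r5, #15  (cmp 9,15)
BLT L2: taken
ADD r1, r1, #5 → r1=19+5=24
ADD r5, r5, #2 → r5=9+2=11
CMP r5, #15  (cmp 11,15)
BLT L2: taken
ADD r1, r1, #5 → r1=24+5=29
ADD r5, r5, #2 → r5=11+2=13
CMP r5, #15  (cmp 13,15)
BLT L2: taken
ADD r1, r1, #5 → r1=29+5=34
ADD r5, r5, #2 → r5=13+2=15
CMP r5, #15  (cmp 15,15)
BLT L2: not taken
halt.
Total executed instructions: 23.

23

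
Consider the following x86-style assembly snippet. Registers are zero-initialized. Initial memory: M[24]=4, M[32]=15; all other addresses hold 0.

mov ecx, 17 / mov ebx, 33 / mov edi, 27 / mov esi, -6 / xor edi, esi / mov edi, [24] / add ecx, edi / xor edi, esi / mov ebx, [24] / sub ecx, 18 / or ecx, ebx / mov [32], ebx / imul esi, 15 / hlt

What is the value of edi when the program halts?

after mov ecx, 17: ecx=17
after mov ebx, 33: ebx=33
after mov edi, 27: edi=27
after mov esi, -6: esi=-6
after xor edi, esi: edi=27^(-6)=-31
after mov edi, [24]: edi=M[24]=4
after add ecx, edi: ecx=17+4=21
after xor edi, esi: edi=4^(-6)=-2
after mov ebx, [24]: ebx=M[24]=4
after sub ecx, 18: ecx=21-18=3
after or ecx, ebx: ecx=3|4=7
mov [32], ebx → M[32]=4
after imul esi, 15: esi=(-6)*15=-90
halt.

-2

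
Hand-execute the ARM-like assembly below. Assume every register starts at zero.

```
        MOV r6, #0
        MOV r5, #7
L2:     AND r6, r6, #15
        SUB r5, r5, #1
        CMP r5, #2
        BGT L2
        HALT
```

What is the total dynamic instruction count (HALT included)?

23

after MOV r6, #0: r6=0
after MOV r5, #7: r5=7
after AND r6, r6, #15: r6=0&15=0
after SUB r5, r5, #1: r5=7-1=6
CMP r5, #2  (cmp 6,2)
BGT L2: taken
after AND r6, r6, #15: r6=0&15=0
after SUB r5, r5, #1: r5=6-1=5
CMP r5, #2  (cmp 5,2)
BGT L2: taken
after AND r6, r6, #15: r6=0&15=0
after SUB r5, r5, #1: r5=5-1=4
CMP r5, #2  (cmp 4,2)
BGT L2: taken
after AND r6, r6, #15: r6=0&15=0
after SUB r5, r5, #1: r5=4-1=3
CMP r5, #2  (cmp 3,2)
BGT L2: taken
after AND r6, r6, #15: r6=0&15=0
after SUB r5, r5, #1: r5=3-1=2
CMP r5, #2  (cmp 2,2)
BGT L2: not taken
halt.
Total executed instructions: 23.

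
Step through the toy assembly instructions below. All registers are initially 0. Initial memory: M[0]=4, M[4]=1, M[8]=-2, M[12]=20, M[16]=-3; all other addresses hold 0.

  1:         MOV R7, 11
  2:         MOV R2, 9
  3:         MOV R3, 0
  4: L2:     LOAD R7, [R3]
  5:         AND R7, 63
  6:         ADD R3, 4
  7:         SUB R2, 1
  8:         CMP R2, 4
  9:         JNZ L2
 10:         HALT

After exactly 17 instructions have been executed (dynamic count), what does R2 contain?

MOV R7, 11 → R7=11
MOV R2, 9 → R2=9
MOV R3, 0 → R3=0
LOAD R7, [R3] → R7=M[0]=4
AND R7, 63 → R7=4&63=4
ADD R3, 4 → R3=0+4=4
SUB R2, 1 → R2=9-1=8
CMP R2, 4  (cmp 8,4)
JNZ L2: taken
LOAD R7, [R3] → R7=M[4]=1
AND R7, 63 → R7=1&63=1
ADD R3, 4 → R3=4+4=8
SUB R2, 1 → R2=8-1=7
CMP R2, 4  (cmp 7,4)
JNZ L2: taken
LOAD R7, [R3] → R7=M[8]=-2
AND R7, 63 → R7=(-2)&63=62
After step 17: R2 = 7.

7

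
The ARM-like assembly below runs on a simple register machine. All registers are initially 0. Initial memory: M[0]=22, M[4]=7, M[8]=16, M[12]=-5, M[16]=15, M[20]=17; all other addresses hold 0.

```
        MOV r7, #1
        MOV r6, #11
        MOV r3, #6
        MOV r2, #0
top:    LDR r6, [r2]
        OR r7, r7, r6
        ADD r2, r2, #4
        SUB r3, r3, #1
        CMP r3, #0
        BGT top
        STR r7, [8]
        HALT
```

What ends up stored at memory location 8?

after MOV r7, #1: r7=1
after MOV r6, #11: r6=11
after MOV r3, #6: r3=6
after MOV r2, #0: r2=0
after LDR r6, [r2]: r6=M[0]=22
after OR r7, r7, r6: r7=1|22=23
after ADD r2, r2, #4: r2=0+4=4
after SUB r3, r3, #1: r3=6-1=5
CMP r3, #0  (cmp 5,0)
BGT top: taken
after LDR r6, [r2]: r6=M[4]=7
after OR r7, r7, r6: r7=23|7=23
after ADD r2, r2, #4: r2=4+4=8
after SUB r3, r3, #1: r3=5-1=4
CMP r3, #0  (cmp 4,0)
BGT top: taken
after LDR r6, [r2]: r6=M[8]=16
after OR r7, r7, r6: r7=23|16=23
after ADD r2, r2, #4: r2=8+4=12
after SUB r3, r3, #1: r3=4-1=3
CMP r3, #0  (cmp 3,0)
BGT top: taken
after LDR r6, [r2]: r6=M[12]=-5
after OR r7, r7, r6: r7=23|(-5)=-1
after ADD r2, r2, #4: r2=12+4=16
after SUB r3, r3, #1: r3=3-1=2
CMP r3, #0  (cmp 2,0)
BGT top: taken
after LDR r6, [r2]: r6=M[16]=15
after OR r7, r7, r6: r7=(-1)|15=-1
after ADD r2, r2, #4: r2=16+4=20
after SUB r3, r3, #1: r3=2-1=1
CMP r3, #0  (cmp 1,0)
BGT top: taken
after LDR r6, [r2]: r6=M[20]=17
after OR r7, r7, r6: r7=(-1)|17=-1
after ADD r2, r2, #4: r2=20+4=24
after SUB r3, r3, #1: r3=1-1=0
CMP r3, #0  (cmp 0,0)
BGT top: not taken
STR r7, [8] → M[8]=-1
halt.

-1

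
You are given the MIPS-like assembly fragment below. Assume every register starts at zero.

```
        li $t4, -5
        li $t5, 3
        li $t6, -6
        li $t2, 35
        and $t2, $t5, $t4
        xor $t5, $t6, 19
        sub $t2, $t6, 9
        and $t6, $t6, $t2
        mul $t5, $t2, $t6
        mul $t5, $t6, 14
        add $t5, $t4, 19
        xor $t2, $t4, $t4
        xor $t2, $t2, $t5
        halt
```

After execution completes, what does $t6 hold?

-16

li $t4, -5 → $t4=-5
li $t5, 3 → $t5=3
li $t6, -6 → $t6=-6
li $t2, 35 → $t2=35
and $t2, $t5, $t4 → $t2=3&(-5)=3
xor $t5, $t6, 19 → $t5=(-6)^19=-23
sub $t2, $t6, 9 → $t2=(-6)-9=-15
and $t6, $t6, $t2 → $t6=(-6)&(-15)=-16
mul $t5, $t2, $t6 → $t5=(-15)*(-16)=240
mul $t5, $t6, 14 → $t5=(-16)*14=-224
add $t5, $t4, 19 → $t5=(-5)+19=14
xor $t2, $t4, $t4 → $t2=(-5)^(-5)=0
xor $t2, $t2, $t5 → $t2=0^14=14
halt.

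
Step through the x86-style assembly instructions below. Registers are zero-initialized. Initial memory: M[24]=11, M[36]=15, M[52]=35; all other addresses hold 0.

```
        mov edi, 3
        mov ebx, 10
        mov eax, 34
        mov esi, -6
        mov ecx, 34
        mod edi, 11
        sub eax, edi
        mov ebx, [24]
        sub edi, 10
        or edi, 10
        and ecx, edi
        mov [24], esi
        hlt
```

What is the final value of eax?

31

mov edi, 3 → edi=3
mov ebx, 10 → ebx=10
mov eax, 34 → eax=34
mov esi, -6 → esi=-6
mov ecx, 34 → ecx=34
mod edi, 11 → edi=3%11=3
sub eax, edi → eax=34-3=31
mov ebx, [24] → ebx=M[24]=11
sub edi, 10 → edi=3-10=-7
or edi, 10 → edi=(-7)|10=-5
and ecx, edi → ecx=34&(-5)=34
mov [24], esi → M[24]=-6
halt.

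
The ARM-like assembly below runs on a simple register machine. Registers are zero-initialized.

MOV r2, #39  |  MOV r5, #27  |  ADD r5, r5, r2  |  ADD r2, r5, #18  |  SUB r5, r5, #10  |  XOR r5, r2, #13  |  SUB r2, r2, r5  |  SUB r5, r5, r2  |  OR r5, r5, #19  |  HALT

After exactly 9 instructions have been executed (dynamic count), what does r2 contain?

MOV r2, #39 → r2=39
MOV r5, #27 → r5=27
ADD r5, r5, r2 → r5=27+39=66
ADD r2, r5, #18 → r2=66+18=84
SUB r5, r5, #10 → r5=66-10=56
XOR r5, r2, #13 → r5=84^13=89
SUB r2, r2, r5 → r2=84-89=-5
SUB r5, r5, r2 → r5=89-(-5)=94
OR r5, r5, #19 → r5=94|19=95
After step 9: r2 = -5.

-5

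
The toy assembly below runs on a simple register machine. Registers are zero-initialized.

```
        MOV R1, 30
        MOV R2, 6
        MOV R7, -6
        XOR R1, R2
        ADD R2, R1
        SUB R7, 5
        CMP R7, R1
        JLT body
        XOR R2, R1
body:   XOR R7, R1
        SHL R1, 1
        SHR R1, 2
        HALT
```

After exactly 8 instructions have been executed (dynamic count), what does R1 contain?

24

MOV R1, 30 → R1=30
MOV R2, 6 → R2=6
MOV R7, -6 → R7=-6
XOR R1, R2 → R1=30^6=24
ADD R2, R1 → R2=6+24=30
SUB R7, 5 → R7=(-6)-5=-11
CMP R7, R1  (cmp -11,24)
JLT body: taken
After step 8: R1 = 24.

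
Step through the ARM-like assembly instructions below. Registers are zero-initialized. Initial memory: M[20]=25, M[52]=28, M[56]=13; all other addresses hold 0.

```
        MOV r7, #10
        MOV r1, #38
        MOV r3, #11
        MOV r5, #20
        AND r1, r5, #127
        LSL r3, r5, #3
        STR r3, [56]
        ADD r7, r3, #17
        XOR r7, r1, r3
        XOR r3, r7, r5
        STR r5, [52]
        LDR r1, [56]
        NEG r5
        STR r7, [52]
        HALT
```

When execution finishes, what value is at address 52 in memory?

MOV r7, #10 → r7=10
MOV r1, #38 → r1=38
MOV r3, #11 → r3=11
MOV r5, #20 → r5=20
AND r1, r5, #127 → r1=20&127=20
LSL r3, r5, #3 → r3=20<<3=160
STR r3, [56] → M[56]=160
ADD r7, r3, #17 → r7=160+17=177
XOR r7, r1, r3 → r7=20^160=180
XOR r3, r7, r5 → r3=180^20=160
STR r5, [52] → M[52]=20
LDR r1, [56] → r1=M[56]=160
NEG r5 → r5=-(20)=-20
STR r7, [52] → M[52]=180
halt.

180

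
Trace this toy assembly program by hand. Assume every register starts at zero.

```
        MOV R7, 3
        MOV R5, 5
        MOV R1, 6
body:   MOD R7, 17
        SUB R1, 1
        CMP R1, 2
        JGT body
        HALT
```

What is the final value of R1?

after MOV R7, 3: R7=3
after MOV R5, 5: R5=5
after MOV R1, 6: R1=6
after MOD R7, 17: R7=3%17=3
after SUB R1, 1: R1=6-1=5
CMP R1, 2  (cmp 5,2)
JGT body: taken
after MOD R7, 17: R7=3%17=3
after SUB R1, 1: R1=5-1=4
CMP R1, 2  (cmp 4,2)
JGT body: taken
after MOD R7, 17: R7=3%17=3
after SUB R1, 1: R1=4-1=3
CMP R1, 2  (cmp 3,2)
JGT body: taken
after MOD R7, 17: R7=3%17=3
after SUB R1, 1: R1=3-1=2
CMP R1, 2  (cmp 2,2)
JGT body: not taken
halt.

2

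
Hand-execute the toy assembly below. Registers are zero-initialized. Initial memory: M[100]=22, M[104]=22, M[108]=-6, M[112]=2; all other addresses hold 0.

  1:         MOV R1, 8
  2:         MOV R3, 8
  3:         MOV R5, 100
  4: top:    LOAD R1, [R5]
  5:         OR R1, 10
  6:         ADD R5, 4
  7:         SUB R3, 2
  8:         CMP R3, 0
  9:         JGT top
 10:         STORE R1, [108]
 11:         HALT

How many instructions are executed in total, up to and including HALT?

MOV R1, 8 → R1=8
MOV R3, 8 → R3=8
MOV R5, 100 → R5=100
LOAD R1, [R5] → R1=M[100]=22
OR R1, 10 → R1=22|10=30
ADD R5, 4 → R5=100+4=104
SUB R3, 2 → R3=8-2=6
CMP R3, 0  (cmp 6,0)
JGT top: taken
LOAD R1, [R5] → R1=M[104]=22
OR R1, 10 → R1=22|10=30
ADD R5, 4 → R5=104+4=108
SUB R3, 2 → R3=6-2=4
CMP R3, 0  (cmp 4,0)
JGT top: taken
LOAD R1, [R5] → R1=M[108]=-6
OR R1, 10 → R1=(-6)|10=-6
ADD R5, 4 → R5=108+4=112
SUB R3, 2 → R3=4-2=2
CMP R3, 0  (cmp 2,0)
JGT top: taken
LOAD R1, [R5] → R1=M[112]=2
OR R1, 10 → R1=2|10=10
ADD R5, 4 → R5=112+4=116
SUB R3, 2 → R3=2-2=0
CMP R3, 0  (cmp 0,0)
JGT top: not taken
STORE R1, [108] → M[108]=10
halt.
Total executed instructions: 29.

29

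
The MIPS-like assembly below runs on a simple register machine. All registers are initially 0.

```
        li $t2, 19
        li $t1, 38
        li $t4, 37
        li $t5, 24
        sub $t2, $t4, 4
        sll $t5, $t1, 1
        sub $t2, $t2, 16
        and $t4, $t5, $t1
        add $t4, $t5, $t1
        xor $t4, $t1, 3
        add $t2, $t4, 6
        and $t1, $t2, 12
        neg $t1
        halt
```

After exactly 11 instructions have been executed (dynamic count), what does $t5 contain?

76

$t2=19
$t1=38
$t4=37
$t5=24
$t2=37-4=33
$t5=38<<1=76
$t2=33-16=17
$t4=76&38=4
$t4=76+38=114
$t4=38^3=37
$t2=37+6=43
After step 11: $t5 = 76.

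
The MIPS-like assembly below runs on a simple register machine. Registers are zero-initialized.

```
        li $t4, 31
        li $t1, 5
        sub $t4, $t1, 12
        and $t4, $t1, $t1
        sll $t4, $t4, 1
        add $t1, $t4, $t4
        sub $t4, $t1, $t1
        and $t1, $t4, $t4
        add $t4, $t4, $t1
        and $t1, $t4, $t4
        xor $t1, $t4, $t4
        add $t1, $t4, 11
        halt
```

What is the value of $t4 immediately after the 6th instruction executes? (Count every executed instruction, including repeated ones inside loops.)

$t4=31
$t1=5
$t4=5-12=-7
$t4=5&5=5
$t4=5<<1=10
$t1=10+10=20
After step 6: $t4 = 10.

10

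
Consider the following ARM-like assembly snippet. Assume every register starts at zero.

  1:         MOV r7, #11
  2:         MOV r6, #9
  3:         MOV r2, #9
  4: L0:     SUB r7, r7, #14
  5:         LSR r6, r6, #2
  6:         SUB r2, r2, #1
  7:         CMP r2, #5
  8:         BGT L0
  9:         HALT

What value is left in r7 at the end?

r7=11
r6=9
r2=9
r7=11-14=-3
r6=9>>2=2
r2=9-1=8
CMP r2, #5  (cmp 8,5)
BGT L0: taken
r7=(-3)-14=-17
r6=2>>2=0
r2=8-1=7
CMP r2, #5  (cmp 7,5)
BGT L0: taken
r7=(-17)-14=-31
r6=0>>2=0
r2=7-1=6
CMP r2, #5  (cmp 6,5)
BGT L0: taken
r7=(-31)-14=-45
r6=0>>2=0
r2=6-1=5
CMP r2, #5  (cmp 5,5)
BGT L0: not taken
halt.

-45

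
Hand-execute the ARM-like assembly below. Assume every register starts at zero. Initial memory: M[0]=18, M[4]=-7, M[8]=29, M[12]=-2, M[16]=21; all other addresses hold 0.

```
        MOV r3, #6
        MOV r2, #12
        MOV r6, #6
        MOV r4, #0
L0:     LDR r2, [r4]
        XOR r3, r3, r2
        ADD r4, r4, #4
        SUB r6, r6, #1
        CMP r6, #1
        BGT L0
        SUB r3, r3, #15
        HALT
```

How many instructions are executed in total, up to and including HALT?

36

MOV r3, #6 → r3=6
MOV r2, #12 → r2=12
MOV r6, #6 → r6=6
MOV r4, #0 → r4=0
LDR r2, [r4] → r2=M[0]=18
XOR r3, r3, r2 → r3=6^18=20
ADD r4, r4, #4 → r4=0+4=4
SUB r6, r6, #1 → r6=6-1=5
CMP r6, #1  (cmp 5,1)
BGT L0: taken
LDR r2, [r4] → r2=M[4]=-7
XOR r3, r3, r2 → r3=20^(-7)=-19
ADD r4, r4, #4 → r4=4+4=8
SUB r6, r6, #1 → r6=5-1=4
CMP r6, #1  (cmp 4,1)
BGT L0: taken
LDR r2, [r4] → r2=M[8]=29
XOR r3, r3, r2 → r3=(-19)^29=-16
ADD r4, r4, #4 → r4=8+4=12
SUB r6, r6, #1 → r6=4-1=3
CMP r6, #1  (cmp 3,1)
BGT L0: taken
LDR r2, [r4] → r2=M[12]=-2
XOR r3, r3, r2 → r3=(-16)^(-2)=14
ADD r4, r4, #4 → r4=12+4=16
SUB r6, r6, #1 → r6=3-1=2
CMP r6, #1  (cmp 2,1)
BGT L0: taken
LDR r2, [r4] → r2=M[16]=21
XOR r3, r3, r2 → r3=14^21=27
ADD r4, r4, #4 → r4=16+4=20
SUB r6, r6, #1 → r6=2-1=1
CMP r6, #1  (cmp 1,1)
BGT L0: not taken
SUB r3, r3, #15 → r3=27-15=12
halt.
Total executed instructions: 36.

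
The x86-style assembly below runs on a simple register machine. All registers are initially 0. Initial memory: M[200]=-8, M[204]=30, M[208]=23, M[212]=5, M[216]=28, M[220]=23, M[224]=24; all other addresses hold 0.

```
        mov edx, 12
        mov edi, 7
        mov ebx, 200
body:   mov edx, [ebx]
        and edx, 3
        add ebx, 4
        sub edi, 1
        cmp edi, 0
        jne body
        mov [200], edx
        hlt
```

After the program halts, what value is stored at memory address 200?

after mov edx, 12: edx=12
after mov edi, 7: edi=7
after mov ebx, 200: ebx=200
after mov edx, [ebx]: edx=M[200]=-8
after and edx, 3: edx=(-8)&3=0
after add ebx, 4: ebx=200+4=204
after sub edi, 1: edi=7-1=6
cmp edi, 0  (cmp 6,0)
jne body: taken
after mov edx, [ebx]: edx=M[204]=30
after and edx, 3: edx=30&3=2
after add ebx, 4: ebx=204+4=208
after sub edi, 1: edi=6-1=5
cmp edi, 0  (cmp 5,0)
jne body: taken
after mov edx, [ebx]: edx=M[208]=23
after and edx, 3: edx=23&3=3
after add ebx, 4: ebx=208+4=212
after sub edi, 1: edi=5-1=4
cmp edi, 0  (cmp 4,0)
jne body: taken
after mov edx, [ebx]: edx=M[212]=5
after and edx, 3: edx=5&3=1
after add ebx, 4: ebx=212+4=216
after sub edi, 1: edi=4-1=3
cmp edi, 0  (cmp 3,0)
jne body: taken
after mov edx, [ebx]: edx=M[216]=28
after and edx, 3: edx=28&3=0
after add ebx, 4: ebx=216+4=220
after sub edi, 1: edi=3-1=2
cmp edi, 0  (cmp 2,0)
jne body: taken
after mov edx, [ebx]: edx=M[220]=23
after and edx, 3: edx=23&3=3
after add ebx, 4: ebx=220+4=224
after sub edi, 1: edi=2-1=1
cmp edi, 0  (cmp 1,0)
jne body: taken
after mov edx, [ebx]: edx=M[224]=24
after and edx, 3: edx=24&3=0
after add ebx, 4: ebx=224+4=228
after sub edi, 1: edi=1-1=0
cmp edi, 0  (cmp 0,0)
jne body: not taken
mov [200], edx → M[200]=0
halt.

0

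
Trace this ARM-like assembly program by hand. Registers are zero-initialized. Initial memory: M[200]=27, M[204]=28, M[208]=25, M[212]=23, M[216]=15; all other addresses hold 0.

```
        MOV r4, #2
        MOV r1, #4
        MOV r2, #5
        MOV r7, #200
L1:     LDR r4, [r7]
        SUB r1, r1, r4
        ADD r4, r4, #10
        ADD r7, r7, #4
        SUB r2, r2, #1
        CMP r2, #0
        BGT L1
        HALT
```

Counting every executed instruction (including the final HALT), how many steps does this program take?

r4=2
r1=4
r2=5
r7=200
r4=M[200]=27
r1=4-27=-23
r4=27+10=37
r7=200+4=204
r2=5-1=4
CMP r2, #0  (cmp 4,0)
BGT L1: taken
r4=M[204]=28
r1=(-23)-28=-51
r4=28+10=38
r7=204+4=208
r2=4-1=3
CMP r2, #0  (cmp 3,0)
BGT L1: taken
r4=M[208]=25
r1=(-51)-25=-76
r4=25+10=35
r7=208+4=212
r2=3-1=2
CMP r2, #0  (cmp 2,0)
BGT L1: taken
r4=M[212]=23
r1=(-76)-23=-99
r4=23+10=33
r7=212+4=216
r2=2-1=1
CMP r2, #0  (cmp 1,0)
BGT L1: taken
r4=M[216]=15
r1=(-99)-15=-114
r4=15+10=25
r7=216+4=220
r2=1-1=0
CMP r2, #0  (cmp 0,0)
BGT L1: not taken
halt.
Total executed instructions: 40.

40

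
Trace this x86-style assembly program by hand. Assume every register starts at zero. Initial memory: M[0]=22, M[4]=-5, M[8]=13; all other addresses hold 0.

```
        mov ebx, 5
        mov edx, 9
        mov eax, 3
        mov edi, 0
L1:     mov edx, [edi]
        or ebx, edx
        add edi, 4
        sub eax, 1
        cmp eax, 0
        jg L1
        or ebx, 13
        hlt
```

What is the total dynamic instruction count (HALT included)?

24

after mov ebx, 5: ebx=5
after mov edx, 9: edx=9
after mov eax, 3: eax=3
after mov edi, 0: edi=0
after mov edx, [edi]: edx=M[0]=22
after or ebx, edx: ebx=5|22=23
after add edi, 4: edi=0+4=4
after sub eax, 1: eax=3-1=2
cmp eax, 0  (cmp 2,0)
jg L1: taken
after mov edx, [edi]: edx=M[4]=-5
after or ebx, edx: ebx=23|(-5)=-1
after add edi, 4: edi=4+4=8
after sub eax, 1: eax=2-1=1
cmp eax, 0  (cmp 1,0)
jg L1: taken
after mov edx, [edi]: edx=M[8]=13
after or ebx, edx: ebx=(-1)|13=-1
after add edi, 4: edi=8+4=12
after sub eax, 1: eax=1-1=0
cmp eax, 0  (cmp 0,0)
jg L1: not taken
after or ebx, 13: ebx=(-1)|13=-1
halt.
Total executed instructions: 24.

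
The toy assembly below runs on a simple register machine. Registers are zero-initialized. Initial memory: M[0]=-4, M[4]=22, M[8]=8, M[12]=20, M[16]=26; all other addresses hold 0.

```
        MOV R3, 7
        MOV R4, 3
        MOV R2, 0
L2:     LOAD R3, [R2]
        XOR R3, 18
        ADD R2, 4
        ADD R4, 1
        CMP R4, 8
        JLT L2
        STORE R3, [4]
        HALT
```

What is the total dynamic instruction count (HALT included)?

35

after MOV R3, 7: R3=7
after MOV R4, 3: R4=3
after MOV R2, 0: R2=0
after LOAD R3, [R2]: R3=M[0]=-4
after XOR R3, 18: R3=(-4)^18=-18
after ADD R2, 4: R2=0+4=4
after ADD R4, 1: R4=3+1=4
CMP R4, 8  (cmp 4,8)
JLT L2: taken
after LOAD R3, [R2]: R3=M[4]=22
after XOR R3, 18: R3=22^18=4
after ADD R2, 4: R2=4+4=8
after ADD R4, 1: R4=4+1=5
CMP R4, 8  (cmp 5,8)
JLT L2: taken
after LOAD R3, [R2]: R3=M[8]=8
after XOR R3, 18: R3=8^18=26
after ADD R2, 4: R2=8+4=12
after ADD R4, 1: R4=5+1=6
CMP R4, 8  (cmp 6,8)
JLT L2: taken
after LOAD R3, [R2]: R3=M[12]=20
after XOR R3, 18: R3=20^18=6
after ADD R2, 4: R2=12+4=16
after ADD R4, 1: R4=6+1=7
CMP R4, 8  (cmp 7,8)
JLT L2: taken
after LOAD R3, [R2]: R3=M[16]=26
after XOR R3, 18: R3=26^18=8
after ADD R2, 4: R2=16+4=20
after ADD R4, 1: R4=7+1=8
CMP R4, 8  (cmp 8,8)
JLT L2: not taken
STORE R3, [4] → M[4]=8
halt.
Total executed instructions: 35.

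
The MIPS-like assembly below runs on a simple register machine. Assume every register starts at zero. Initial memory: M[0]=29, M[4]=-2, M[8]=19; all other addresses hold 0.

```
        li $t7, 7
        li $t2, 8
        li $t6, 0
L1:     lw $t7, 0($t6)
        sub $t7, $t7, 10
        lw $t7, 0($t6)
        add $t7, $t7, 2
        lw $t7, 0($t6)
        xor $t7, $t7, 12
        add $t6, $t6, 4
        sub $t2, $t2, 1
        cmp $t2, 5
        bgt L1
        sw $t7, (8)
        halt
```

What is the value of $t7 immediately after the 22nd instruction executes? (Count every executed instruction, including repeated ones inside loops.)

li $t7, 7 → $t7=7
li $t2, 8 → $t2=8
li $t6, 0 → $t6=0
lw $t7, 0($t6) → $t7=M[0]=29
sub $t7, $t7, 10 → $t7=29-10=19
lw $t7, 0($t6) → $t7=M[0]=29
add $t7, $t7, 2 → $t7=29+2=31
lw $t7, 0($t6) → $t7=M[0]=29
xor $t7, $t7, 12 → $t7=29^12=17
add $t6, $t6, 4 → $t6=0+4=4
sub $t2, $t2, 1 → $t2=8-1=7
cmp $t2, 5  (cmp 7,5)
bgt L1: taken
lw $t7, 0($t6) → $t7=M[4]=-2
sub $t7, $t7, 10 → $t7=(-2)-10=-12
lw $t7, 0($t6) → $t7=M[4]=-2
add $t7, $t7, 2 → $t7=(-2)+2=0
lw $t7, 0($t6) → $t7=M[4]=-2
xor $t7, $t7, 12 → $t7=(-2)^12=-14
add $t6, $t6, 4 → $t6=4+4=8
sub $t2, $t2, 1 → $t2=7-1=6
cmp $t2, 5  (cmp 6,5)
After step 22: $t7 = -14.

-14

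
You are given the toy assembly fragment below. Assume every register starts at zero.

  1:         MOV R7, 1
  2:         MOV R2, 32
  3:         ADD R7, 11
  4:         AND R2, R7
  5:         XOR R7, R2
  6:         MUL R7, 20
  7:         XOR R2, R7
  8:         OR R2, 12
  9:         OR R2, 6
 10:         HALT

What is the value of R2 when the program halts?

MOV R7, 1 → R7=1
MOV R2, 32 → R2=32
ADD R7, 11 → R7=1+11=12
AND R2, R7 → R2=32&12=0
XOR R7, R2 → R7=12^0=12
MUL R7, 20 → R7=12*20=240
XOR R2, R7 → R2=0^240=240
OR R2, 12 → R2=240|12=252
OR R2, 6 → R2=252|6=254
halt.

254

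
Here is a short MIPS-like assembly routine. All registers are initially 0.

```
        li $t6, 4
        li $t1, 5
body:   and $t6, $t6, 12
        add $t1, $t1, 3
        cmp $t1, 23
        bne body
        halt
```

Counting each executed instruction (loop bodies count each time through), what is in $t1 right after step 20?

li $t6, 4 → $t6=4
li $t1, 5 → $t1=5
and $t6, $t6, 12 → $t6=4&12=4
add $t1, $t1, 3 → $t1=5+3=8
cmp $t1, 23  (cmp 8,23)
bne body: taken
and $t6, $t6, 12 → $t6=4&12=4
add $t1, $t1, 3 → $t1=8+3=11
cmp $t1, 23  (cmp 11,23)
bne body: taken
and $t6, $t6, 12 → $t6=4&12=4
add $t1, $t1, 3 → $t1=11+3=14
cmp $t1, 23  (cmp 14,23)
bne body: taken
and $t6, $t6, 12 → $t6=4&12=4
add $t1, $t1, 3 → $t1=14+3=17
cmp $t1, 23  (cmp 17,23)
bne body: taken
and $t6, $t6, 12 → $t6=4&12=4
add $t1, $t1, 3 → $t1=17+3=20
After step 20: $t1 = 20.

20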